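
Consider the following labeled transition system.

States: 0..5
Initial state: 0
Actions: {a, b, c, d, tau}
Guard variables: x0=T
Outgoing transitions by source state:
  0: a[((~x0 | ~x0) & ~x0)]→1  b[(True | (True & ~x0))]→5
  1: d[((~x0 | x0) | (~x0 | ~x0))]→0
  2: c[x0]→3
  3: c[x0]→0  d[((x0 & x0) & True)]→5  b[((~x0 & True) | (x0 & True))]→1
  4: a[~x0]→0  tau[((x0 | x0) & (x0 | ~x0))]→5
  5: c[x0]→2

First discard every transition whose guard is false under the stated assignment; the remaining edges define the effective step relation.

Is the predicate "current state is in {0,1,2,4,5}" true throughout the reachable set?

Answer: INVARIANT VIOLATED at state 3

Trace:
Allowed set {0,1,2,4,5}
Reach set: {0,1,2,3,5}
  0: safe
  1: safe
  2: safe
  3: outside
  5: safe
counterexample path to 3: b·c·c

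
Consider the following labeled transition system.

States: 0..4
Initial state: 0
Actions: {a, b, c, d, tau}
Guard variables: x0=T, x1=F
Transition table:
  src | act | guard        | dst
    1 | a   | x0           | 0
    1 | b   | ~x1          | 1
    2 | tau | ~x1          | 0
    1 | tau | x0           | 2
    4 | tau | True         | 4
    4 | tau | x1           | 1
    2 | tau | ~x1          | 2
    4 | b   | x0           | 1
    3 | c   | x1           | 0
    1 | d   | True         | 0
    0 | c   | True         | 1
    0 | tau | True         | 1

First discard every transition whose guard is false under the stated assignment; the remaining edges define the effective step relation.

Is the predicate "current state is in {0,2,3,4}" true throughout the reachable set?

Inv-set: {0,2,3,4}
Reachable = {0,1,2}
  0: ✓
  1: outside
  2: ✓
counterexample path to 1: c

Answer: INVARIANT VIOLATED at state 1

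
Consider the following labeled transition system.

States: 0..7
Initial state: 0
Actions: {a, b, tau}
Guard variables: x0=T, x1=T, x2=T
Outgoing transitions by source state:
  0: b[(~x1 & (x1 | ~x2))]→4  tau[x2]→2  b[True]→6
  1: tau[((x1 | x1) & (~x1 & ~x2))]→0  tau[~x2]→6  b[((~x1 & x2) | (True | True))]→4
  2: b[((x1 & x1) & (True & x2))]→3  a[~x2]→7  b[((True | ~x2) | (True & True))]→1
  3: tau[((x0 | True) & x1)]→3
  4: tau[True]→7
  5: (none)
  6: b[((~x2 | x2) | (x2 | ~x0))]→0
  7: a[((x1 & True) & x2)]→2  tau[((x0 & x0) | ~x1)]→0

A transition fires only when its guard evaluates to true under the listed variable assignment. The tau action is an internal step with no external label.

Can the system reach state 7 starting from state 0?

After dropping false guards: 10 live edges.
L0 = {0}
L1 = {2,6}  now seen {0,2,6}
L2 = {1,3}  now seen {0,1,2,3,6}
L3 = {4}  now seen {0,1,2,3,4,6}
L4 = {7}  now seen {0,1,2,3,4,6,7}
Reach set: {0,1,2,3,4,6,7}
witness 7: tau·b·b·tau

Answer: REACHABLE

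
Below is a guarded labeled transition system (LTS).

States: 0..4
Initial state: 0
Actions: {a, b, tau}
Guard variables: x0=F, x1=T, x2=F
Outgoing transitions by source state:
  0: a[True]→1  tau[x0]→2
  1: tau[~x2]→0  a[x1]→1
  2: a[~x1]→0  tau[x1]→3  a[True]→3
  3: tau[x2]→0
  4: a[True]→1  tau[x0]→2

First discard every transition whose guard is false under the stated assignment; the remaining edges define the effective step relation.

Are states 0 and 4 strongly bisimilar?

Answer: BISIMILAR

Working:
Compute ~ classes (split until stable):
  round 0: {{0,1,2,3,4}}
  round 1: {{0,4},{1,2},{3}}
  round 2: {{0,4},{1},{2},{3}}
Fixed point at round 3; 4 class(es).
class of 0: {0,4}; class of 4: {0,4}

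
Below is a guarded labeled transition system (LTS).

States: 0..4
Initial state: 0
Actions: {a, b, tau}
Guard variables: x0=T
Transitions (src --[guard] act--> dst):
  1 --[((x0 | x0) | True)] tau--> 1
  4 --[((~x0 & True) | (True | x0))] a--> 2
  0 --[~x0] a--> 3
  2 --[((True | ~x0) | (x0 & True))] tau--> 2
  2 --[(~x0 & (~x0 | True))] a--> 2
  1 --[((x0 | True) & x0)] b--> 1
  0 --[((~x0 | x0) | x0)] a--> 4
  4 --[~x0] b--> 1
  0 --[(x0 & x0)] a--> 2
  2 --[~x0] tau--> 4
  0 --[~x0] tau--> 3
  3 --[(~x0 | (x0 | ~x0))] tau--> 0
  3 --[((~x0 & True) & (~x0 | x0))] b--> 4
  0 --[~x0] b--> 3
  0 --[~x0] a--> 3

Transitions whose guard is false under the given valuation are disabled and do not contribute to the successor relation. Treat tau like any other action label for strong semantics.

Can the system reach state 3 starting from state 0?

Answer: UNREACHABLE

Analysis:
After dropping false guards: 7 live edges.
L0 = {0}
L1 = {2,4}  cumulative {0,2,4}
R = {0,2,4}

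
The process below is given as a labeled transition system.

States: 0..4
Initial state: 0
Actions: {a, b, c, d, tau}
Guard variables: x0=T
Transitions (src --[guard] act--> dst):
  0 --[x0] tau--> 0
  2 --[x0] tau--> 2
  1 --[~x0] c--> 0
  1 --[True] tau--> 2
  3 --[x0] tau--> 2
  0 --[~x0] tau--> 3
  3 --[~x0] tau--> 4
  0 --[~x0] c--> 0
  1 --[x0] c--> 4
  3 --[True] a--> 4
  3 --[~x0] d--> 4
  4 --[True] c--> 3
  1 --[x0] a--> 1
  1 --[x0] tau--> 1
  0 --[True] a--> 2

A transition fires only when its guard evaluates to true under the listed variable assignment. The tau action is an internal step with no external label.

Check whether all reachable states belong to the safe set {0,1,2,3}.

Inv-set: {0,1,2,3}
Reachable = {0,2}
  0: ✓
  2: ✓

Answer: INVARIANT HOLDS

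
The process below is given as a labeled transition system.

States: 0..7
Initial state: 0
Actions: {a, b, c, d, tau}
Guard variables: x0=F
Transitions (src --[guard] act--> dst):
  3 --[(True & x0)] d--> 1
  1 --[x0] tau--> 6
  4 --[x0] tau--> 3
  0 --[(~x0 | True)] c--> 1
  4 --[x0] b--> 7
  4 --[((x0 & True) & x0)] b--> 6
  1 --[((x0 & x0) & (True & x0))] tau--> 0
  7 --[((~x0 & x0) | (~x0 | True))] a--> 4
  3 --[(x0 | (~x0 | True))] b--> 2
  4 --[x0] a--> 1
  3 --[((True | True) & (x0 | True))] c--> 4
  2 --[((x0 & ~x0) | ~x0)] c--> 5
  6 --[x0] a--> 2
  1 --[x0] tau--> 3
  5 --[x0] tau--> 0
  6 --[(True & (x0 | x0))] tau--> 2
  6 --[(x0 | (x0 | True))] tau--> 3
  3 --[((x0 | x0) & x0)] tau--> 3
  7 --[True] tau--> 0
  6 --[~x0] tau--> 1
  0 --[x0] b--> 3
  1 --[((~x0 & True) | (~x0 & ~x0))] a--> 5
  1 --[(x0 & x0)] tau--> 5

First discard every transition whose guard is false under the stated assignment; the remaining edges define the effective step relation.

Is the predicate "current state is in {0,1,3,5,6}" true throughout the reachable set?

Answer: INVARIANT HOLDS

Analysis:
Safe = {0,1,3,5,6}
Reach set: {0,1,5}
  0: ok
  1: ok
  5: ok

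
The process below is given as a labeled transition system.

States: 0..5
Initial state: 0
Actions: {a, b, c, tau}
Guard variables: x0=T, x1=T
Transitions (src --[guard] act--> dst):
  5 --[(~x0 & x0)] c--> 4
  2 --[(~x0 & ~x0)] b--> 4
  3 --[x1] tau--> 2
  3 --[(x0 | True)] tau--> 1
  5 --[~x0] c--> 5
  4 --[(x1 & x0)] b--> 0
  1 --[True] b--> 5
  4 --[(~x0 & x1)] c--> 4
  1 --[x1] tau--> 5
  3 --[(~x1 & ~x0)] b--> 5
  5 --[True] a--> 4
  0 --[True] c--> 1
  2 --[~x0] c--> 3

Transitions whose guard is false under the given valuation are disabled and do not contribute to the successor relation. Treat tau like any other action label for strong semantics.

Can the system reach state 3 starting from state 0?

Answer: UNREACHABLE

Analysis:
7 transition(s) survive guard evaluation.
Layer 0: {0}
Layer 1: {1}  now seen {0,1}
Layer 2: {5}  now seen {0,1,5}
Layer 3: {4}  now seen {0,1,4,5}
R = {0,1,4,5}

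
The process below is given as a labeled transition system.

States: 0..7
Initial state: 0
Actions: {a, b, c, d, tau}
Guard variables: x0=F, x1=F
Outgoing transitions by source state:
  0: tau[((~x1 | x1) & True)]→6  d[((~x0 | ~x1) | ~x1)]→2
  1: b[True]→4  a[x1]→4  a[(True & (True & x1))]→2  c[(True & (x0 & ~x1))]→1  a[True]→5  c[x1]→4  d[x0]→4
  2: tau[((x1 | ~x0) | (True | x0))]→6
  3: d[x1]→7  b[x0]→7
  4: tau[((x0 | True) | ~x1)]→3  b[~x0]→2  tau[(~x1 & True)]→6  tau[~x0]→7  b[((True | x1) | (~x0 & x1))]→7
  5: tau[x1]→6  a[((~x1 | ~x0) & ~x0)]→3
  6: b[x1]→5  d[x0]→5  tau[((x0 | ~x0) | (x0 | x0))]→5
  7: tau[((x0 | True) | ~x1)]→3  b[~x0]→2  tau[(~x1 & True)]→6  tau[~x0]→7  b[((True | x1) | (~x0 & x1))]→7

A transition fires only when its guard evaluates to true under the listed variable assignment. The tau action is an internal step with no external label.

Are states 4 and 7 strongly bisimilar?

Answer: BISIMILAR

Analysis:
Refine partition for ~:
  P[0] = {{0,1,2,3,4,5,6,7}}
  P[1] = {{0},{1},{2,6},{3},{4,7},{5}}
  P[2] = {{0},{1},{2},{3},{4,7},{5},{6}}
7 equivalence class(es) (converged in 3)
[4]={4,7}  [7]={4,7}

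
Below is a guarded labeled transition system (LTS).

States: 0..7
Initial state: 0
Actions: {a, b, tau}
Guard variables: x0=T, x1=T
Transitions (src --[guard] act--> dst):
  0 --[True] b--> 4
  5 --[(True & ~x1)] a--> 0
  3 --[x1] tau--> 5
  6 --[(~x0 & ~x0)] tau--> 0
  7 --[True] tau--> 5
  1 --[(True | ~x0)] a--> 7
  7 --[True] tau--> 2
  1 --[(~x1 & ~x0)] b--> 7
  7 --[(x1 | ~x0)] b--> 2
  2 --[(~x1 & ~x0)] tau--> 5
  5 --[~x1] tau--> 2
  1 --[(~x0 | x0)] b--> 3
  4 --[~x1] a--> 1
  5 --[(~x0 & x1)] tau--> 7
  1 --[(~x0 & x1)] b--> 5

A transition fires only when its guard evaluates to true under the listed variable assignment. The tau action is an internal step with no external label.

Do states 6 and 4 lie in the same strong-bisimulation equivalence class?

Answer: BISIMILAR

Analysis:
Compute ~ classes (split until stable):
  π0 = {{0,1,2,3,4,5,6,7}}
  π1 = {{0},{1},{2,4,5,6},{3},{7}}
Fixed point at round 2; 5 class(es).
class of 6: {2,4,5,6}; class of 4: {2,4,5,6}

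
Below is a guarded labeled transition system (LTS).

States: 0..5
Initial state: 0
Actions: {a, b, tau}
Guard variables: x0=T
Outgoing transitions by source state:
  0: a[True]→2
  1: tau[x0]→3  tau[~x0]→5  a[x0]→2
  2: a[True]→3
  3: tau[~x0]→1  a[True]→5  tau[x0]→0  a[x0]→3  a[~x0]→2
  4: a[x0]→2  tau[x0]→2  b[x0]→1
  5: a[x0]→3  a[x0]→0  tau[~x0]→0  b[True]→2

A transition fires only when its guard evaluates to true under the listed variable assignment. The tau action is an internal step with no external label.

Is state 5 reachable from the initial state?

Guard filter leaves 13 enabled edge(s).
Layer 0: {0}
Layer 1: {2}  now seen {0,2}
Layer 2: {3}  now seen {0,2,3}
Layer 3: {5}  now seen {0,2,3,5}
R = {0,2,3,5}
trace reaching 5: a·a·a

Answer: REACHABLE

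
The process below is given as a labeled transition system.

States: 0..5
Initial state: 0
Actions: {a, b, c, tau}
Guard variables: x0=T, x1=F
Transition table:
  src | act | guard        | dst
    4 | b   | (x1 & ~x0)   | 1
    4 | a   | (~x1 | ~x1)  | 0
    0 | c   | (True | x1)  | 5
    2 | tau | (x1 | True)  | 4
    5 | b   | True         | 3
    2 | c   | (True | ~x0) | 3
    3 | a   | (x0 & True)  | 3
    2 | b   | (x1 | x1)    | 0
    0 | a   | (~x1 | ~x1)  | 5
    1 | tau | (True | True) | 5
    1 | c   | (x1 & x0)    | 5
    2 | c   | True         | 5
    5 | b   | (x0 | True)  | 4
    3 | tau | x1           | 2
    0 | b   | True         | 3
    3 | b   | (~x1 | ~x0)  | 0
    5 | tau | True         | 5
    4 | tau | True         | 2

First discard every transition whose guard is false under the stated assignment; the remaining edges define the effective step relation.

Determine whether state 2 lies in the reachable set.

Answer: REACHABLE

Trace:
Guard filter leaves 14 enabled edge(s).
Layer 0: {0}
Layer 1: {3,5}  now seen {0,3,5}
Layer 2: {4}  now seen {0,3,4,5}
Layer 3: {2}  now seen {0,2,3,4,5}
Reach set: {0,2,3,4,5}
witness 2: c·b·tau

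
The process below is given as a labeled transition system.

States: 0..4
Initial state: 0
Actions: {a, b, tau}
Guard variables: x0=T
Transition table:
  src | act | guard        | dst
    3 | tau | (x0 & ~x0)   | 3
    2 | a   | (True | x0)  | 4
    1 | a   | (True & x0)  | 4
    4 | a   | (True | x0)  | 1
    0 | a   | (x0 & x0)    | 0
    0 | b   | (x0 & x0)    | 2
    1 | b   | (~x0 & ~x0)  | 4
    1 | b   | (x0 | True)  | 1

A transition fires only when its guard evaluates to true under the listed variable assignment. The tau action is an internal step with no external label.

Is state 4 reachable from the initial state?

After dropping false guards: 6 live edges.
depth 0: {0}
depth 1: {2}  total {0,2}
depth 2: {4}  total {0,2,4}
depth 3: {1}  total {0,1,2,4}
R = {0,1,2,4}
trace reaching 4: b·a

Answer: REACHABLE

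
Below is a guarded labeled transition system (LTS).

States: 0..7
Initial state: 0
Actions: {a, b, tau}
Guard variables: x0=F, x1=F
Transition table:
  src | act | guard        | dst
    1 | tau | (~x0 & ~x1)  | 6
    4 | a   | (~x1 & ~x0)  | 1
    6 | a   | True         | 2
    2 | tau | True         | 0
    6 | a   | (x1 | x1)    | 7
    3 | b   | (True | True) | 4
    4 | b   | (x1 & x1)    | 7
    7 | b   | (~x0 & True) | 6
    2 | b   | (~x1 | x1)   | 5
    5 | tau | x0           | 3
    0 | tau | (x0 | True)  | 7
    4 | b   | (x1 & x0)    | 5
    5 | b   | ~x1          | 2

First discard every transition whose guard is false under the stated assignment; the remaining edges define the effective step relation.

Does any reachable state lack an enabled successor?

Answer: DEADLOCK-FREE

Analysis:
Reach set: {0,2,5,6,7}
  0: tau→7  [1 out]
  2: b→5  tau→0  [2 out]
  5: b→2  [1 out]
  6: a→2  [1 out]
  7: b→6  [1 out]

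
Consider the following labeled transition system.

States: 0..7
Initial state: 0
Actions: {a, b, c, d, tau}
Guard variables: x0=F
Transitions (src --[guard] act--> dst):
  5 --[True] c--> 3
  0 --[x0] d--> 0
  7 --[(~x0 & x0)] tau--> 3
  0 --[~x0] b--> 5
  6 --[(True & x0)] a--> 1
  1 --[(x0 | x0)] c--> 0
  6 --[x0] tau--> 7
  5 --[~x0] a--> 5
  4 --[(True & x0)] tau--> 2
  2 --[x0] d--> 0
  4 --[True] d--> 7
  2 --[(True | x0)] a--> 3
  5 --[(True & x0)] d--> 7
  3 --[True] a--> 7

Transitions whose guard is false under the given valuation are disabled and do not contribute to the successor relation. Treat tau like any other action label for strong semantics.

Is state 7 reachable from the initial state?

Answer: REACHABLE

Working:
Guard filter leaves 6 enabled edge(s).
L0 = {0}
L1 = {5}  cumulative {0,5}
L2 = {3}  cumulative {0,3,5}
L3 = {7}  cumulative {0,3,5,7}
Reachable = {0,3,5,7}
trace reaching 7: b·c·a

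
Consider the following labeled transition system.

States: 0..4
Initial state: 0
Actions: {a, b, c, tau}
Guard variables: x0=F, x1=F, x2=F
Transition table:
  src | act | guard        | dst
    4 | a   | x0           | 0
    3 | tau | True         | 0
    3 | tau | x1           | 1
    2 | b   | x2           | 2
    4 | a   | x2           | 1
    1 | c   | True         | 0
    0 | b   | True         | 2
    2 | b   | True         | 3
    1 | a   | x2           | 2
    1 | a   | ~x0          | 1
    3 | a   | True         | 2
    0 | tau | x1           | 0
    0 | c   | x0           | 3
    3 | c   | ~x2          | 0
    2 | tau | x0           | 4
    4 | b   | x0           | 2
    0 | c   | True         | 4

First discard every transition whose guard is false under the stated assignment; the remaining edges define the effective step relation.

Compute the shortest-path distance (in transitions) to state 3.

Breadth-first toward 3:
  L0 = {0}
  L1 = {2,4}
  L2 = {3}
depth(3)=2, e.g. b·b

Answer: 2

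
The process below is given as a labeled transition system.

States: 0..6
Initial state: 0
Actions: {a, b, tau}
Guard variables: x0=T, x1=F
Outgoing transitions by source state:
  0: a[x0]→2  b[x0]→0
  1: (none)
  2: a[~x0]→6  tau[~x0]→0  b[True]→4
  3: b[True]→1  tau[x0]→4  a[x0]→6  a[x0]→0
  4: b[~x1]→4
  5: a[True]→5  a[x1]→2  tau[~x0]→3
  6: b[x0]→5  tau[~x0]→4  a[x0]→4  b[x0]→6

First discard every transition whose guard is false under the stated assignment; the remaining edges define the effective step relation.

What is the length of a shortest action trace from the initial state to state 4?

Layered search for 4:
  Layer 0: {0}
  Layer 1: {2}
  Layer 2: {4}
4 enters at depth 2; path a·b

Answer: 2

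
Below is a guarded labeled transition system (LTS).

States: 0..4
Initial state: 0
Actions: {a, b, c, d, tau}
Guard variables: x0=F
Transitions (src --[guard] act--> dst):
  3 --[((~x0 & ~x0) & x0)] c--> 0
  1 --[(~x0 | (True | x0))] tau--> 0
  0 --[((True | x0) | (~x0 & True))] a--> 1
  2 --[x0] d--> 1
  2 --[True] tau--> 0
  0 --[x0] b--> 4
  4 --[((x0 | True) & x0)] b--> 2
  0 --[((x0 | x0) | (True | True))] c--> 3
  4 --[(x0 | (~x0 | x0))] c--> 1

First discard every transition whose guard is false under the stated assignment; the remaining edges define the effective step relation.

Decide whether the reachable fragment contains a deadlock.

R = {0,1,3}
  0: a→1  c→3  [deg 2]
  1: tau→0  [deg 1]
  3: ∅  [deadlock]
trace reaching 3: c

Answer: DEADLOCK at state 3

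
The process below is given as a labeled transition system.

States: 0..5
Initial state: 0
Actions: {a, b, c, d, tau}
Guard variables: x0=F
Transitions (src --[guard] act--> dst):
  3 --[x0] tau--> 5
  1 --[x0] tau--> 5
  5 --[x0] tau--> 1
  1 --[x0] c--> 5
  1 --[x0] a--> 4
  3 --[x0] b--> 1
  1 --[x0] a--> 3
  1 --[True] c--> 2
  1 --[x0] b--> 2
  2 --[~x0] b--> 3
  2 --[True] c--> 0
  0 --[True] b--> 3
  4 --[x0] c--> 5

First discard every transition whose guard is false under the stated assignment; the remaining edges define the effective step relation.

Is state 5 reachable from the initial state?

4 transition(s) survive guard evaluation.
depth 0: {0}
depth 1: {3}  now seen {0,3}
Reachable = {0,3}

Answer: UNREACHABLE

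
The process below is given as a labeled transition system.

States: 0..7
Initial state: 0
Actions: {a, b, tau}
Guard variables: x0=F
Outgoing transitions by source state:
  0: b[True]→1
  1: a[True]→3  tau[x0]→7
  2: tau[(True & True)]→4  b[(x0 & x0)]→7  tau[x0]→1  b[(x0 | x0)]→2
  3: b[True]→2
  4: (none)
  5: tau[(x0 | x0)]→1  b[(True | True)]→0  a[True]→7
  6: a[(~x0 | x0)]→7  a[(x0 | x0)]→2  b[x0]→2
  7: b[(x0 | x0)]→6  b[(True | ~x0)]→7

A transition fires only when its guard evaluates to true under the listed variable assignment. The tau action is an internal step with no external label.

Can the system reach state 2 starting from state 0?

Answer: REACHABLE

Analysis:
After dropping false guards: 8 live edges.
Layer 0: {0}
Layer 1: {1}  total {0,1}
Layer 2: {3}  total {0,1,3}
Layer 3: {2}  total {0,1,2,3}
Layer 4: {4}  total {0,1,2,3,4}
R = {0,1,2,3,4}
trace reaching 2: b·a·b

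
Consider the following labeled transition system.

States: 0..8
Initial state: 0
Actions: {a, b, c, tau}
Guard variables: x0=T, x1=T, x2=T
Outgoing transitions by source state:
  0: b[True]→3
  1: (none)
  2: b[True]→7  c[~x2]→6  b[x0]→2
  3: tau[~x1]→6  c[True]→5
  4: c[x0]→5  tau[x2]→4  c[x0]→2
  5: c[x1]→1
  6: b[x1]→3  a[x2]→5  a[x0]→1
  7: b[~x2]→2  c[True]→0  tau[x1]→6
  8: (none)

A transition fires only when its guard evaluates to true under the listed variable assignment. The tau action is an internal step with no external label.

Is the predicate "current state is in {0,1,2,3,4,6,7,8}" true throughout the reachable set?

Answer: INVARIANT VIOLATED at state 5

Working:
Allowed set {0,1,2,3,4,6,7,8}
Reach set: {0,1,3,5}
  0: safe
  1: safe
  3: safe
  5: ✗ unsafe
counterexample path to 5: b·c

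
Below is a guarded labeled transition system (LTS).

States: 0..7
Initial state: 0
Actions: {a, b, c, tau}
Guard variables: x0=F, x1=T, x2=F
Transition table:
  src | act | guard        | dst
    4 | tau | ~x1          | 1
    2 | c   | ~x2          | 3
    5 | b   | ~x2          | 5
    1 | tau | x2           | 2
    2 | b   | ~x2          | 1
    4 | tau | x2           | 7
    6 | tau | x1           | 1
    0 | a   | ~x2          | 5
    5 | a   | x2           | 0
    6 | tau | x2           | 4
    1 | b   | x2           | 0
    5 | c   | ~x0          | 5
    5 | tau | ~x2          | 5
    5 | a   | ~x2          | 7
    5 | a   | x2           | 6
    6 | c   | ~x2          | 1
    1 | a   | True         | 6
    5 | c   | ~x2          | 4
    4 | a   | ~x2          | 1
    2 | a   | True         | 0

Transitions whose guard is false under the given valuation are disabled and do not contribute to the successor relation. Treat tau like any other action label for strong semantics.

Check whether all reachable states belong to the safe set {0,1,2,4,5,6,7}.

Answer: INVARIANT HOLDS

Working:
Allowed set {0,1,2,4,5,6,7}
R = {0,1,4,5,6,7}
  0: ✓
  1: ✓
  4: ✓
  5: ✓
  6: ✓
  7: ✓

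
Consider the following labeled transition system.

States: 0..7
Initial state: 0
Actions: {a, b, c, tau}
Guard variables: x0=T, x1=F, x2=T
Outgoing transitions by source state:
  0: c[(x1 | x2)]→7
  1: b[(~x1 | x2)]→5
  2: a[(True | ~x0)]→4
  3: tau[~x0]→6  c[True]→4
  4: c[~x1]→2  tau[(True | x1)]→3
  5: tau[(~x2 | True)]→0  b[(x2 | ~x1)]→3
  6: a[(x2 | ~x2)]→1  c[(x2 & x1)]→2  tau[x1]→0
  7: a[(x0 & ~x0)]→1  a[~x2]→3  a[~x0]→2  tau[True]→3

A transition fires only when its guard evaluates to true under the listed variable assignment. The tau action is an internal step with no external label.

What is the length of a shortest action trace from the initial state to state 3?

Answer: 2

Working:
BFS to 3:
  Layer 0: {0}
  Layer 1: {7}
  Layer 2: {3}
3 enters at depth 2; path c·tau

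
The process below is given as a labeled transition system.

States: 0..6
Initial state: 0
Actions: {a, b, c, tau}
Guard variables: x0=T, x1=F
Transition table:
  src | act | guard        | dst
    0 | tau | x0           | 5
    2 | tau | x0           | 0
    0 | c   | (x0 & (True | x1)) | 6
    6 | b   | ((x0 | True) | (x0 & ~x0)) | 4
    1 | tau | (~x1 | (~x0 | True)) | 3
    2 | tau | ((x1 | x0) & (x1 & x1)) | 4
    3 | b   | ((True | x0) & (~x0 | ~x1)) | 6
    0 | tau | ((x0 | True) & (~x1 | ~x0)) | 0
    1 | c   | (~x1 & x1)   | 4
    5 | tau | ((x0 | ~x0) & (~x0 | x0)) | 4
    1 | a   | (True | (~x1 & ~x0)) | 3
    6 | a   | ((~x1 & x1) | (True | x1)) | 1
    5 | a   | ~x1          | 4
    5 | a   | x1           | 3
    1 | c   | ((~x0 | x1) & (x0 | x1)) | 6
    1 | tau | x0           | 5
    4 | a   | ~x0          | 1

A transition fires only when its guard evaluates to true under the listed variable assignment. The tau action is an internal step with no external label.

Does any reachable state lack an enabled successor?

Answer: DEADLOCK at state 4

Trace:
Reach set: {0,1,3,4,5,6}
  0: c→6  tau→0  tau→5  [3 exit(s)]
  1: a→3  tau→3  tau→5  [3 exit(s)]
  3: b→6  [1 exit(s)]
  4: ∅  [STUCK]
  5: a→4  tau→4  [2 exit(s)]
  6: a→1  b→4  [2 exit(s)]
Path to 4: tau·tau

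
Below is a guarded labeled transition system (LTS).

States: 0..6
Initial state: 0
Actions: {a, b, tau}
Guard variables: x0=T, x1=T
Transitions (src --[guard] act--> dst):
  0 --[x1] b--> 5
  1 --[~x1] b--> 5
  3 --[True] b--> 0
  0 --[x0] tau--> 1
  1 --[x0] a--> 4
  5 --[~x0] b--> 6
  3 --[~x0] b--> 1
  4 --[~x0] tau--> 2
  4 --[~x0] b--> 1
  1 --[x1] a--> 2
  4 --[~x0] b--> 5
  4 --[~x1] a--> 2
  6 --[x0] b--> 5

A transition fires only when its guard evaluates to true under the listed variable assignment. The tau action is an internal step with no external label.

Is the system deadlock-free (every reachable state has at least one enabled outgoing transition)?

Reach set: {0,1,2,4,5}
  0: b→5  tau→1  [deg 2]
  1: a→2  a→4  [deg 2]
  2: ∅  [STUCK]
  4: ∅  [STUCK]
  5: ∅  [STUCK]
witness 2: tau·a

Answer: DEADLOCK at state 2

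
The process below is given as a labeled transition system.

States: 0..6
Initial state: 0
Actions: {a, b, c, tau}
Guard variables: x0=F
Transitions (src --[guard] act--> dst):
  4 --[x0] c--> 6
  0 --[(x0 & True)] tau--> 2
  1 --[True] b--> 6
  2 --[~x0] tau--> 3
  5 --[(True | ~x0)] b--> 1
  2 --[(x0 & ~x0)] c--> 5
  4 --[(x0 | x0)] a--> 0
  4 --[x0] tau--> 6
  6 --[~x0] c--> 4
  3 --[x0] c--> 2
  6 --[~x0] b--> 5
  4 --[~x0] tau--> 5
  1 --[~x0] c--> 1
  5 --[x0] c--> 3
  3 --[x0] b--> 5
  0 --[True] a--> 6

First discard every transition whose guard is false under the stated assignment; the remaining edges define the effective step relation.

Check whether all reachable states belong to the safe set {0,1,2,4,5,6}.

Safe = {0,1,2,4,5,6}
Reach set: {0,1,4,5,6}
  0: ✓
  1: ✓
  4: ✓
  5: ✓
  6: ✓

Answer: INVARIANT HOLDS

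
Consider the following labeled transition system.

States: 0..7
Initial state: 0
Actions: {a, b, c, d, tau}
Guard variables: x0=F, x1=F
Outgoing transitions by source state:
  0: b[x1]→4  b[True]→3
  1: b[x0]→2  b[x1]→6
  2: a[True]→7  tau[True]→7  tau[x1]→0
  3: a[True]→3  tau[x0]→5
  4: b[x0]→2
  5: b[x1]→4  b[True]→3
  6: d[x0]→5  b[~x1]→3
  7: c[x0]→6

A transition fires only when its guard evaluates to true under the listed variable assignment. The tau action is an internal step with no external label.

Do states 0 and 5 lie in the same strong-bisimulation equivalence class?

Answer: BISIMILAR

Trace:
Refine partition for ~:
  π0 = {{0,1,2,3,4,5,6,7}}
  π1 = {{0,5,6},{1,4,7},{2},{3}}
4 equivalence class(es) (converged in 2)
[0]={0,5,6}  [5]={0,5,6}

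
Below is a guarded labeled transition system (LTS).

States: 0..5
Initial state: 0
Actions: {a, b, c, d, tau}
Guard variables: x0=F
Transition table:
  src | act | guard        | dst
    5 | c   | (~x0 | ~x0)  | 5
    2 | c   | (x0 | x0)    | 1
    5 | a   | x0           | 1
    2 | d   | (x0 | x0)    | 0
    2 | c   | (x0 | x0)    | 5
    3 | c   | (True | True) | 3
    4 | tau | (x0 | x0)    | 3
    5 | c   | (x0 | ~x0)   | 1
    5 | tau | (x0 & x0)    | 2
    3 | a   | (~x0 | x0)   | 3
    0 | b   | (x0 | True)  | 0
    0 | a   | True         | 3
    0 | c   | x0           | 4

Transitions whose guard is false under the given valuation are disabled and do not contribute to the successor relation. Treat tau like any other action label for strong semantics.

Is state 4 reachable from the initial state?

6 transition(s) survive guard evaluation.
L0 = {0}
L1 = {3}  total {0,3}
Reachable = {0,3}

Answer: UNREACHABLE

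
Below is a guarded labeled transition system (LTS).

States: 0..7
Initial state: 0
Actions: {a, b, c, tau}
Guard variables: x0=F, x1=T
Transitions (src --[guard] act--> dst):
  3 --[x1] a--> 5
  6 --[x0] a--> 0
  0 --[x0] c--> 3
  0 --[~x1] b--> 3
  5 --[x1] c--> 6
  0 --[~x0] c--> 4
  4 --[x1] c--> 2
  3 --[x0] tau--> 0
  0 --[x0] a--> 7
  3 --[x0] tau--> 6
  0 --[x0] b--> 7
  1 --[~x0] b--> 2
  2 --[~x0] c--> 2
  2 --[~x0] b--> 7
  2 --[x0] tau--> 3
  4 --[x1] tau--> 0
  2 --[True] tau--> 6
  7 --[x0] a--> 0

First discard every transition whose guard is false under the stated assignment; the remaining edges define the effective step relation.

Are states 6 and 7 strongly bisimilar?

Answer: BISIMILAR

Trace:
Bisimulation quotient by refinement:
  P[0] = {{0,1,2,3,4,5,6,7}}
  P[1] = {{0,5},{1},{2},{3},{4},{6,7}}
  P[2] = {{0},{1},{2},{3},{4},{5},{6,7}}
stable after 3 split(s): 7 block(s)
6∈{6,7}, 7∈{6,7}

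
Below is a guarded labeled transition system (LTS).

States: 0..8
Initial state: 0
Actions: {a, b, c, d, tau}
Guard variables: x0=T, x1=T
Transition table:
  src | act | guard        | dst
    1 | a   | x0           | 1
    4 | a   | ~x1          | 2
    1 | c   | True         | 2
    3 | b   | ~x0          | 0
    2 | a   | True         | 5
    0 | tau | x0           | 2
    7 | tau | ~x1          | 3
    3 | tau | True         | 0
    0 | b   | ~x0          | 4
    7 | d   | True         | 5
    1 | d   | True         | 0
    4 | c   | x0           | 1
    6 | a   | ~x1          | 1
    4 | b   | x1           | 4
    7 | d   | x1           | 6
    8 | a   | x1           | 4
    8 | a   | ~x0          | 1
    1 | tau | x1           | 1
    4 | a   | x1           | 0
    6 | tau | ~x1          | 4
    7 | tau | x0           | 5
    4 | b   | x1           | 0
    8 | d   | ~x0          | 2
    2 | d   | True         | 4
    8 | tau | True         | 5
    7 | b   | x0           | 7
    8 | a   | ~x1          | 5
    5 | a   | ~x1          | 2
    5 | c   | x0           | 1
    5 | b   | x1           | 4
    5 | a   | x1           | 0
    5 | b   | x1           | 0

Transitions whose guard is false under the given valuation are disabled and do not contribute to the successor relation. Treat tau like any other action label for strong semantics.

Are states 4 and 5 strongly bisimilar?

Compute ~ classes (split until stable):
  round 0: {{0,1,2,3,4,5,6,7,8}}
  round 1: {{0,3},{1},{2},{4,5},{6},{7},{8}}
  round 2: {{0},{1},{2},{3},{4,5},{6},{7},{8}}
stable after 3 split(s): 8 block(s)
4∈{4,5}, 5∈{4,5}

Answer: BISIMILAR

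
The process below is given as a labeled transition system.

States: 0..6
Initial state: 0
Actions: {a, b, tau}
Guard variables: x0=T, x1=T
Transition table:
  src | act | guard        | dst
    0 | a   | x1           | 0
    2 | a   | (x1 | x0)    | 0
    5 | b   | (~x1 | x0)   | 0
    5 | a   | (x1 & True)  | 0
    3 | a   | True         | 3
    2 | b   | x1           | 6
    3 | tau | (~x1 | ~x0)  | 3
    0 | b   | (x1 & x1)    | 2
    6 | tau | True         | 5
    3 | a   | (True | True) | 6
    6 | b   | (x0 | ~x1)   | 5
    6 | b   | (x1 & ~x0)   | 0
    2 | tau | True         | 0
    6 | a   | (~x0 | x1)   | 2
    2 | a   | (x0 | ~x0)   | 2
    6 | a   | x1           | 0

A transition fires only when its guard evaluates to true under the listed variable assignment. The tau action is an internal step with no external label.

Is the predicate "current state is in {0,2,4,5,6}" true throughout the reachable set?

Inv-set: {0,2,4,5,6}
R = {0,2,5,6}
  0: ✓
  2: ✓
  5: ✓
  6: ✓

Answer: INVARIANT HOLDS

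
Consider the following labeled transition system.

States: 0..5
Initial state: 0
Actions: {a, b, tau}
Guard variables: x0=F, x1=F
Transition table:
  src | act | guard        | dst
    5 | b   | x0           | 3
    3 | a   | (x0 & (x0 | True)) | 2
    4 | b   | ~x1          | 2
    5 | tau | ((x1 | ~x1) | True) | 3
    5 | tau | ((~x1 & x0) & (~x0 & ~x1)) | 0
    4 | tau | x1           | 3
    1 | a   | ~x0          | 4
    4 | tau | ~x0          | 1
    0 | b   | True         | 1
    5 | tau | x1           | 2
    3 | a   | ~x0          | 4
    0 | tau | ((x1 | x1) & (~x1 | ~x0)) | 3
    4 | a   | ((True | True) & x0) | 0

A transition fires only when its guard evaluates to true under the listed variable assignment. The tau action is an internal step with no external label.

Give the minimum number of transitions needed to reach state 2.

BFS to 2:
  Layer 0: {0}
  Layer 1: {1}
  Layer 2: {4}
  Layer 3: {2}
first hit 2 at d=3 via b·a·b

Answer: 3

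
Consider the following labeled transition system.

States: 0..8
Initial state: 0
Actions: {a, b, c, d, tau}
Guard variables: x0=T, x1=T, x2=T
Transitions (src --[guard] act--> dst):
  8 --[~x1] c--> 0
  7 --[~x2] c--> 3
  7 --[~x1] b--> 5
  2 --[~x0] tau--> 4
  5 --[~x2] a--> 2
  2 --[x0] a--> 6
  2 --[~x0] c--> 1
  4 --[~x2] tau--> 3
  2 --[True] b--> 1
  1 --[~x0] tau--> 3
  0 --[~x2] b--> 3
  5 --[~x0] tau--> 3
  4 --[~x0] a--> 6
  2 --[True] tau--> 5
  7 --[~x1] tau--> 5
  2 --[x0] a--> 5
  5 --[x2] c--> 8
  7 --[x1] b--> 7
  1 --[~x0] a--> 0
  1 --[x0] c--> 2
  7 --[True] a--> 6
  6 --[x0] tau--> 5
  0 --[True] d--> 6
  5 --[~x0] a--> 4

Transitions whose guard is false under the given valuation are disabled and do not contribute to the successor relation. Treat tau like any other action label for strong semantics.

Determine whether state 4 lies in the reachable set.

Answer: UNREACHABLE

Working:
10 transition(s) survive guard evaluation.
Layer 0: {0}
Layer 1: {6}  total {0,6}
Layer 2: {5}  total {0,5,6}
Layer 3: {8}  total {0,5,6,8}
Reach set: {0,5,6,8}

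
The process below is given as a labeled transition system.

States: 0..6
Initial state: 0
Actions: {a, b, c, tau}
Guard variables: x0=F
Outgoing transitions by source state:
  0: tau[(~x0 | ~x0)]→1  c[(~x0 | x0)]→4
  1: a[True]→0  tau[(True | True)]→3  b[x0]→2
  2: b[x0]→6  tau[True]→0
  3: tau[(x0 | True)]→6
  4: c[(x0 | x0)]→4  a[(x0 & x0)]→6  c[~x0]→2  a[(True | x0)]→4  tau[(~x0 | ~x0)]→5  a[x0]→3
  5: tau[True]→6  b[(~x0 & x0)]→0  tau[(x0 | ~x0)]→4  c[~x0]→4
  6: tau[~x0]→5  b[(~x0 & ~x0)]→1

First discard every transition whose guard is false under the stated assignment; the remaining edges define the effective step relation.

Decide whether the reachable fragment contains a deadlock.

Answer: DEADLOCK-FREE

Analysis:
Reachable = {0,1,2,3,4,5,6}
  0: c→4  tau→1  [deg 2]
  1: a→0  tau→3  [deg 2]
  2: tau→0  [deg 1]
  3: tau→6  [deg 1]
  4: a→4  c→2  tau→5  [deg 3]
  5: c→4  tau→4  tau→6  [deg 3]
  6: b→1  tau→5  [deg 2]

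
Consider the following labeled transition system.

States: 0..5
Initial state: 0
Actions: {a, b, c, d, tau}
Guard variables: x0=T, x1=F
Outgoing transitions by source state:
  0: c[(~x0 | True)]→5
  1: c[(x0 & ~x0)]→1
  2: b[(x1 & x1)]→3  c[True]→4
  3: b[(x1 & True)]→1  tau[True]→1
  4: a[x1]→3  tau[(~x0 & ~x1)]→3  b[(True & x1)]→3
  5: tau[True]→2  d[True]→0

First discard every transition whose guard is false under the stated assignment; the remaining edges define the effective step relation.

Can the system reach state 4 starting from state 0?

After dropping false guards: 5 live edges.
depth 0: {0}
depth 1: {5}  now seen {0,5}
depth 2: {2}  now seen {0,2,5}
depth 3: {4}  now seen {0,2,4,5}
Reach set: {0,2,4,5}
witness 4: c·tau·c

Answer: REACHABLE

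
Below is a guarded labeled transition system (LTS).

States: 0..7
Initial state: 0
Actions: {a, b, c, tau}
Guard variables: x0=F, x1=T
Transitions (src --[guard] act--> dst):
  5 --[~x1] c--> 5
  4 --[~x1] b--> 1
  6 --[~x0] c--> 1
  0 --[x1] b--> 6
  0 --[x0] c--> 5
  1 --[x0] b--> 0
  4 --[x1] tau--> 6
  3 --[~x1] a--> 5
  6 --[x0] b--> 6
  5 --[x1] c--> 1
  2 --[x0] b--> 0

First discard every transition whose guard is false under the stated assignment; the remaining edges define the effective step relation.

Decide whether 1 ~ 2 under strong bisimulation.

Bisimulation quotient by refinement:
  round 0: {{0,1,2,3,4,5,6,7}}
  round 1: {{0},{1,2,3,7},{4},{5,6}}
stable after 2 split(s): 4 block(s)
class of 1: {1,2,3,7}; class of 2: {1,2,3,7}

Answer: BISIMILAR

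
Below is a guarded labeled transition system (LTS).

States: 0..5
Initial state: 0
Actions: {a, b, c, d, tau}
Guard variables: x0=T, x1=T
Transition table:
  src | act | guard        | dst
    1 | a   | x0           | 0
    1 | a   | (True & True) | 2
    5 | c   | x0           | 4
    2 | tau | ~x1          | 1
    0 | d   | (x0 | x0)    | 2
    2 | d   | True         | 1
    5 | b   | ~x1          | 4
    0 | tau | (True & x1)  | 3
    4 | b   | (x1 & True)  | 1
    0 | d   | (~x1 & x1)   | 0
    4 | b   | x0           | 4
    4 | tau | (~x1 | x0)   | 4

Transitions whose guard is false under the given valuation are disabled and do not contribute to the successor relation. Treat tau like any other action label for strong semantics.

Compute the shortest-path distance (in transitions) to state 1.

Answer: 2

Working:
Breadth-first toward 1:
  depth 0: {0}
  depth 1: {2,3}
  depth 2: {1}
1 enters at depth 2; path d·d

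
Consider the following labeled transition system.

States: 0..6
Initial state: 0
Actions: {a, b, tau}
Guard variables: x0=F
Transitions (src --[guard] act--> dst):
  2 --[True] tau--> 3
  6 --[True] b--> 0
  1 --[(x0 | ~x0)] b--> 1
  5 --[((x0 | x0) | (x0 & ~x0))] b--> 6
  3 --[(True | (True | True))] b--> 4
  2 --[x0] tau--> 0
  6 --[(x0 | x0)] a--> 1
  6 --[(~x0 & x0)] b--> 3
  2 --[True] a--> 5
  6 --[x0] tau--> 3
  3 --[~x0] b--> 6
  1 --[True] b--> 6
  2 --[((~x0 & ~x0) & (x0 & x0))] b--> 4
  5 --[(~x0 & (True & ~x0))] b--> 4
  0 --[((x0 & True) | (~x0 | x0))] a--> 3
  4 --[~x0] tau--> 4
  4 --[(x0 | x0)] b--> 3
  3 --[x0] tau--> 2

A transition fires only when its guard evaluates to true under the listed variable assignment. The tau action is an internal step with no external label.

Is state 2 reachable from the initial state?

10 transition(s) survive guard evaluation.
Layer 0: {0}
Layer 1: {3}  total {0,3}
Layer 2: {4,6}  total {0,3,4,6}
Reach set: {0,3,4,6}

Answer: UNREACHABLE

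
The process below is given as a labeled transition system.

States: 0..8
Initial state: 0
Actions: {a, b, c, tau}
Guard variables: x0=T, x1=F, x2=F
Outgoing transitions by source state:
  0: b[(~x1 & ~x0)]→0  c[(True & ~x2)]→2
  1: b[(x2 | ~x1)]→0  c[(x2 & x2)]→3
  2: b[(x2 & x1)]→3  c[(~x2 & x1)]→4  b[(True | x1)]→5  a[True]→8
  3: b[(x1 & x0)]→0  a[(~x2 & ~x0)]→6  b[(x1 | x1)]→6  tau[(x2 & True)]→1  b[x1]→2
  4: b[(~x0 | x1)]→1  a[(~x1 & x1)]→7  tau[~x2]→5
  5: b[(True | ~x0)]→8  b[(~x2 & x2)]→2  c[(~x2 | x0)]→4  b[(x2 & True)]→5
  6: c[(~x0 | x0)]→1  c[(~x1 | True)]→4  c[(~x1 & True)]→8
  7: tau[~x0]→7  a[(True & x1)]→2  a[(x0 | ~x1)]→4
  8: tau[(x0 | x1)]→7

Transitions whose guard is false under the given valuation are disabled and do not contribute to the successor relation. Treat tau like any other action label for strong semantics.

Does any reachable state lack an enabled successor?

Reach set: {0,2,4,5,7,8}
  0: c→2  [deg 1]
  2: a→8  b→5  [deg 2]
  4: tau→5  [deg 1]
  5: b→8  c→4  [deg 2]
  7: a→4  [deg 1]
  8: tau→7  [deg 1]

Answer: DEADLOCK-FREE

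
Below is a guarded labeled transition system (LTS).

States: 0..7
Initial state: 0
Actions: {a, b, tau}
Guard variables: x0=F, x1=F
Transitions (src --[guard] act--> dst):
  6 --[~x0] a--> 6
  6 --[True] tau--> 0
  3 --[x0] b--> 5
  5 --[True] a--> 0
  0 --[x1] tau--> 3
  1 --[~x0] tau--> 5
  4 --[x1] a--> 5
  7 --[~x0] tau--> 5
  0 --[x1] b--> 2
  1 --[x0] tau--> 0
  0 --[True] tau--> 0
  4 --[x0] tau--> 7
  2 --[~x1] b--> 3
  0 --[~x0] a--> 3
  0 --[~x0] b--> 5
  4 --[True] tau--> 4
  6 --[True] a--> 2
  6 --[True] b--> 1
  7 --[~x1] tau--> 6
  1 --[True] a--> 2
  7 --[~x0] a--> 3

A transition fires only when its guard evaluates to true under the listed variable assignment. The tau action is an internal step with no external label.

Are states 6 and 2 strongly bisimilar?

Refine partition for ~:
  π0 = {{0,1,2,3,4,5,6,7}}
  π1 = {{0,6},{1,7},{2},{3},{4},{5}}
  π2 = {{0},{1},{2},{3},{4},{5},{6},{7}}
Fixed point at round 3; 8 class(es).
class of 6: {6}; class of 2: {2}

Answer: NOT BISIMILAR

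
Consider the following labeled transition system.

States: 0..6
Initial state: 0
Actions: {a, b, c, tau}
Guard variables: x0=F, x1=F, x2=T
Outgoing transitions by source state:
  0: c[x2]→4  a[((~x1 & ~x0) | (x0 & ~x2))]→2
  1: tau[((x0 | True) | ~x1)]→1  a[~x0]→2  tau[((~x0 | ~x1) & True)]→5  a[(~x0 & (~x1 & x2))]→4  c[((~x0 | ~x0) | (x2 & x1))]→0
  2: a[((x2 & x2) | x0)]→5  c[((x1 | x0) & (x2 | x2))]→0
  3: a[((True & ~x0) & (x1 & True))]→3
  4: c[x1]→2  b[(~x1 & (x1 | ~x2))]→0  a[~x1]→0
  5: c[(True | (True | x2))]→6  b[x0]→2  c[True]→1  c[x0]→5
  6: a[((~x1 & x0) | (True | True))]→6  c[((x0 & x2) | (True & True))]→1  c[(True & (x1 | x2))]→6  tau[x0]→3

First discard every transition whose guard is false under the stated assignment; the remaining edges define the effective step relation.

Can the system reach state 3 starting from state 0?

Answer: UNREACHABLE

Working:
14 transition(s) survive guard evaluation.
L0 = {0}
L1 = {2,4}  cumulative {0,2,4}
L2 = {5}  cumulative {0,2,4,5}
L3 = {1,6}  cumulative {0,1,2,4,5,6}
Reach set: {0,1,2,4,5,6}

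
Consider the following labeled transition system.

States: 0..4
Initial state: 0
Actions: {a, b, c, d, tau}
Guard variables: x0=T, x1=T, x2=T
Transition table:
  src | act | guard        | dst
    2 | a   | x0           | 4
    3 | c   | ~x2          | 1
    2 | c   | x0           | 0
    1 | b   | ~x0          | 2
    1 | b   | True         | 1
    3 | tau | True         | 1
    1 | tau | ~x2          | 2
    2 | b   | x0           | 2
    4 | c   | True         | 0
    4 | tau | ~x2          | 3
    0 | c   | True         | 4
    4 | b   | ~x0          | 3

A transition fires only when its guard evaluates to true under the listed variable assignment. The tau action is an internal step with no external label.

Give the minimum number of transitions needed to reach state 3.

Breadth-first toward 3:
  depth 0: {0}
  depth 1: {4}
3 never appears.

Answer: UNREACHABLE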